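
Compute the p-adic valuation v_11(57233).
v_11(57233) = 3

v_11(n) is the largest exponent k such that 11^k divides n. Factor out: 57233 = 11^3 · 43. (Sign doesn't affect v_p.) So v_11(57233) = 3.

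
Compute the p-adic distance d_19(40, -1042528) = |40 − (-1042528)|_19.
d_19(40, -1042528) = 1/130321

Step 1 — x − y = 40 − (-1042528) = 1042568. Step 2 — v_19(1042568) = 4 (factor: 1042568 = (19^4 · 8); the sign does not affect v_p). Step 3 — |x − y|_19 = 19^{-4} = 1/130321.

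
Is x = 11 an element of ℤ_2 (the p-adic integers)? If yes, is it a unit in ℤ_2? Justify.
x ∈ ℤ_2^× (unit); v_2(x) = 0

ℤ_2 = {x ∈ ℚ_2 : v_2(x) ≥ 0} and ℤ_2^× = {x ∈ ℤ_2 : v_2(x) = 0}. Here v_2(11) = v_2(num) − v_2(den) = 0; compare against these criteria.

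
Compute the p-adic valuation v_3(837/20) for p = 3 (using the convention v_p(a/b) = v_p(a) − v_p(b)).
v_3(837/20) = 3

Factor powers of 3 from the numerator and denominator of the reduced fraction: 837 = 3^3 · 31 and 20 = 3^0 · 20. Apply v_p(a/b) = v_p(a) − v_p(b): v_3(837/20) = 3 − 0 = 3.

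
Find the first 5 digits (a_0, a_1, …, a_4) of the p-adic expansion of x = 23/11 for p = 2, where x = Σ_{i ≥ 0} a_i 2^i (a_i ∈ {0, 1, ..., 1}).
(a_0, …, a_4) = (1, 0, 1, 0, 0)

v_2(23/11) = 0 (numerator and denominator both coprime to 2), so x ∈ ℤ_2^×. Compute digits iteratively via a_i = x_i mod 2, x_{i+1} = (x_i − a_i)/2, with x_0 = x:
  x_0 = 23/11;  a_0 = 1;  x_1 = (x_0 − 1)/2 = 6/11
  x_1 = 6/11;  a_1 = 0;  x_2 = (x_1 − 0)/2 = 3/11
  x_2 = 3/11;  a_2 = 1;  x_3 = (x_2 − 1)/2 = -4/11
  x_3 = -4/11;  a_3 = 0;  x_4 = (x_3 − 0)/2 = -2/11
  x_4 = -2/11;  a_4 = 0;  x_5 = (x_4 − 0)/2 = -1/11
Digits: (1, 0, 1, 0, 0).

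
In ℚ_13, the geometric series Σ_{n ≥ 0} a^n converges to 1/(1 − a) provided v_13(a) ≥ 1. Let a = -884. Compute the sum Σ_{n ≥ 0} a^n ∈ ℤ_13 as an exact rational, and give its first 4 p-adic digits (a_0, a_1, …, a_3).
Σ a^n = 1/(1 − a) = 1/885;  first 4 digits = (1, 10, 3, 3)

v_13(a) = 1 ≥ 1, so the series converges in ℤ_13 to 1/(1 − a) = 1/(1 − (-884)) = 1/885. Expand this rational in ℤ_13: compute digits iteratively via d_i = x_i mod 13, x_{i+1} = (x_i − d_i)/13. The first 4 digits are (1, 10, 3, 3).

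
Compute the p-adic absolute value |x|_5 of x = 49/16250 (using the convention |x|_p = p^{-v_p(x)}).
|49/16250|_5 = 625

Step 1 — compute v_5(x) by factoring powers of 5 out of the numerator and denominator: v_5(49/16250) = -4. Step 2 — apply |x|_p = p^{-v_p(x)} = 5^{4} = 625.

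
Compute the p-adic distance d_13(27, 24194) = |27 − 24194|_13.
d_13(27, 24194) = 1/2197

Step 1 — x − y = 27 − 24194 = -24167. Step 2 — v_13(-24167) = 3 (factor: -24167 = −(13^3 · 11); the sign does not affect v_p). Step 3 — |x − y|_13 = 13^{-3} = 1/2197.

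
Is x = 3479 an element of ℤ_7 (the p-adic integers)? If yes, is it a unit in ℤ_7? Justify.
x ∈ ℤ_7 but not a unit; v_7(x) = 2 > 0

ℤ_7 = {x ∈ ℚ_7 : v_7(x) ≥ 0} and ℤ_7^× = {x ∈ ℤ_7 : v_7(x) = 0}. Here v_7(3479) = v_7(num) − v_7(den) = 2; compare against these criteria.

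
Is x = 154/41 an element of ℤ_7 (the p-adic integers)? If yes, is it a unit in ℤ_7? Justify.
x ∈ ℤ_7 but not a unit; v_7(x) = 1 > 0

ℤ_7 = {x ∈ ℚ_7 : v_7(x) ≥ 0} and ℤ_7^× = {x ∈ ℤ_7 : v_7(x) = 0}. Here v_7(154/41) = v_7(num) − v_7(den) = 1; compare against these criteria.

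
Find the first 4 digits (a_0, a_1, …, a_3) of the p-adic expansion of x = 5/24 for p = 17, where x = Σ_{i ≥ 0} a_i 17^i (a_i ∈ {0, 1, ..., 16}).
(a_0, …, a_3) = (8, 13, 7, 13)

v_17(5/24) = 0 (numerator and denominator both coprime to 17), so x ∈ ℤ_17^×. Compute digits iteratively via a_i = x_i mod 17, x_{i+1} = (x_i − a_i)/17, with x_0 = x:
  x_0 = 5/24;  a_0 = 8;  x_1 = (x_0 − 8)/17 = -11/24
  x_1 = -11/24;  a_1 = 13;  x_2 = (x_1 − 13)/17 = -19/24
  x_2 = -19/24;  a_2 = 7;  x_3 = (x_2 − 7)/17 = -11/24
  x_3 = -11/24;  a_3 = 13;  x_4 = (x_3 − 13)/17 = -19/24
Digits: (8, 13, 7, 13).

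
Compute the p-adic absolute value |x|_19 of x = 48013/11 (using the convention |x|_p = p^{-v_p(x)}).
|48013/11|_19 = 1/6859

Step 1 — compute v_19(x) by factoring powers of 19 out of the numerator and denominator: v_19(48013/11) = 3. Step 2 — apply |x|_p = p^{-v_p(x)} = 19^{-3} = 1/6859.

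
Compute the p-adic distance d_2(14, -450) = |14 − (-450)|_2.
d_2(14, -450) = 1/16

Step 1 — x − y = 14 − (-450) = 464. Step 2 — v_2(464) = 4 (factor: 464 = (2^4 · 29); the sign does not affect v_p). Step 3 — |x − y|_2 = 2^{-4} = 1/16.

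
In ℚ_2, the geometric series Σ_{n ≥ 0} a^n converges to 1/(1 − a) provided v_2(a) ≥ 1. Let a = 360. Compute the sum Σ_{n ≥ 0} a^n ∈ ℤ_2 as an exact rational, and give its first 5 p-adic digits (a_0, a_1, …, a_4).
Σ a^n = 1/(1 − a) = -1/359;  first 5 digits = (1, 0, 0, 1, 0)

v_2(a) = 3 ≥ 1, so the series converges in ℤ_2 to 1/(1 − a) = 1/(1 − 360) = -1/359. Expand this rational in ℤ_2: compute digits iteratively via d_i = x_i mod 2, x_{i+1} = (x_i − d_i)/2. The first 5 digits are (1, 0, 0, 1, 0).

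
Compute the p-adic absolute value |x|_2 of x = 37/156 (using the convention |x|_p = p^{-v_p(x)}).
|37/156|_2 = 4

Step 1 — compute v_2(x) by factoring powers of 2 out of the numerator and denominator: v_2(37/156) = -2. Step 2 — apply |x|_p = p^{-v_p(x)} = 2^{2} = 4.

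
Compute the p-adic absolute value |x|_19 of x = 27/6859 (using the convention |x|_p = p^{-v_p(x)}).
|27/6859|_19 = 6859

Step 1 — compute v_19(x) by factoring powers of 19 out of the numerator and denominator: v_19(27/6859) = -3. Step 2 — apply |x|_p = p^{-v_p(x)} = 19^{3} = 6859.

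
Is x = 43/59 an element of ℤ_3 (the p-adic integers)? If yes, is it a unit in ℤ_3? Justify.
x ∈ ℤ_3^× (unit); v_3(x) = 0

ℤ_3 = {x ∈ ℚ_3 : v_3(x) ≥ 0} and ℤ_3^× = {x ∈ ℤ_3 : v_3(x) = 0}. Here v_3(43/59) = v_3(num) − v_3(den) = 0; compare against these criteria.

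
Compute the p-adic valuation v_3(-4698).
v_3(-4698) = 4

v_3(n) is the largest exponent k such that 3^k divides n. Factor out: -4698 = -3^4 · 58. (Sign doesn't affect v_p.) So v_3(-4698) = 4.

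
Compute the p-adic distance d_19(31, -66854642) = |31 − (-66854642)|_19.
d_19(31, -66854642) = 1/2476099

Step 1 — x − y = 31 − (-66854642) = 66854673. Step 2 — v_19(66854673) = 5 (factor: 66854673 = (19^5 · 27); the sign does not affect v_p). Step 3 — |x − y|_19 = 19^{-5} = 1/2476099.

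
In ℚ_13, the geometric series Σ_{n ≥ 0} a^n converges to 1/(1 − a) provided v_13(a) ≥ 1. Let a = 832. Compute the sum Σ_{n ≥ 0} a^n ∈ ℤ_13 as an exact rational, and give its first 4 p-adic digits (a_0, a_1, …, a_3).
Σ a^n = 1/(1 − a) = -1/831;  first 4 digits = (1, 12, 5, 2)

v_13(a) = 1 ≥ 1, so the series converges in ℤ_13 to 1/(1 − a) = 1/(1 − 832) = -1/831. Expand this rational in ℤ_13: compute digits iteratively via d_i = x_i mod 13, x_{i+1} = (x_i − d_i)/13. The first 4 digits are (1, 12, 5, 2).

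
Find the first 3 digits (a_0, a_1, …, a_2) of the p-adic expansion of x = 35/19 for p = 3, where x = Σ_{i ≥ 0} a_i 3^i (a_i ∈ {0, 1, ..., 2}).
(a_0, …, a_2) = (2, 2, 2)

v_3(35/19) = 0 (numerator and denominator both coprime to 3), so x ∈ ℤ_3^×. Compute digits iteratively via a_i = x_i mod 3, x_{i+1} = (x_i − a_i)/3, with x_0 = x:
  x_0 = 35/19;  a_0 = 2;  x_1 = (x_0 − 2)/3 = -1/19
  x_1 = -1/19;  a_1 = 2;  x_2 = (x_1 − 2)/3 = -13/19
  x_2 = -13/19;  a_2 = 2;  x_3 = (x_2 − 2)/3 = -17/19
Digits: (2, 2, 2).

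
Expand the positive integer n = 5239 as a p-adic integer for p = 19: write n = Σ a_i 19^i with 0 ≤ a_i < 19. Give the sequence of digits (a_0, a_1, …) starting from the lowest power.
(a_0, a_1, …) = (14, 9, 14)

Repeated division by 19 gives the digits low-to-high: 5239 = 14 + 9·19^1 + 14·19^2. Digit sequence: (14, 9, 14).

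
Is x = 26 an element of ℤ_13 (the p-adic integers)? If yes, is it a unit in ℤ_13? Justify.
x ∈ ℤ_13 but not a unit; v_13(x) = 1 > 0

ℤ_13 = {x ∈ ℚ_13 : v_13(x) ≥ 0} and ℤ_13^× = {x ∈ ℤ_13 : v_13(x) = 0}. Here v_13(26) = v_13(num) − v_13(den) = 1; compare against these criteria.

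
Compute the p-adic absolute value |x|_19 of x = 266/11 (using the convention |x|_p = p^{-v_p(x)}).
|266/11|_19 = 1/19

Step 1 — compute v_19(x) by factoring powers of 19 out of the numerator and denominator: v_19(266/11) = 1. Step 2 — apply |x|_p = p^{-v_p(x)} = 19^{-1} = 1/19.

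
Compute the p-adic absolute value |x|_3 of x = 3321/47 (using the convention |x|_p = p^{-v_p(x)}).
|3321/47|_3 = 1/81

Step 1 — compute v_3(x) by factoring powers of 3 out of the numerator and denominator: v_3(3321/47) = 4. Step 2 — apply |x|_p = p^{-v_p(x)} = 3^{-4} = 1/81.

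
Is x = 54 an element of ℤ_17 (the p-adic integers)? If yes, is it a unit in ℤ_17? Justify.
x ∈ ℤ_17^× (unit); v_17(x) = 0

ℤ_17 = {x ∈ ℚ_17 : v_17(x) ≥ 0} and ℤ_17^× = {x ∈ ℤ_17 : v_17(x) = 0}. Here v_17(54) = v_17(num) − v_17(den) = 0; compare against these criteria.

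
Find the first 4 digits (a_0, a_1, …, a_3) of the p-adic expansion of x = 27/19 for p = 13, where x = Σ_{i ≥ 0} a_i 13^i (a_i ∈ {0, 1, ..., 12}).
(a_0, …, a_3) = (11, 2, 8, 11)

v_13(27/19) = 0 (numerator and denominator both coprime to 13), so x ∈ ℤ_13^×. Compute digits iteratively via a_i = x_i mod 13, x_{i+1} = (x_i − a_i)/13, with x_0 = x:
  x_0 = 27/19;  a_0 = 11;  x_1 = (x_0 − 11)/13 = -14/19
  x_1 = -14/19;  a_1 = 2;  x_2 = (x_1 − 2)/13 = -4/19
  x_2 = -4/19;  a_2 = 8;  x_3 = (x_2 − 8)/13 = -12/19
  x_3 = -12/19;  a_3 = 11;  x_4 = (x_3 − 11)/13 = -17/19
Digits: (11, 2, 8, 11).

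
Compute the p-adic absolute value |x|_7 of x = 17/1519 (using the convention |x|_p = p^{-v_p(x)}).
|17/1519|_7 = 49

Step 1 — compute v_7(x) by factoring powers of 7 out of the numerator and denominator: v_7(17/1519) = -2. Step 2 — apply |x|_p = p^{-v_p(x)} = 7^{2} = 49.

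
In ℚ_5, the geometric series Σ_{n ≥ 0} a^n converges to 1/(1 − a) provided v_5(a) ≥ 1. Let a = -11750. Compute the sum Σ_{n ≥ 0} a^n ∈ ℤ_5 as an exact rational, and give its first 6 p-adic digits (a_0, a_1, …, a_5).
Σ a^n = 1/(1 − a) = 1/11751;  first 6 digits = (1, 0, 0, 1, 1, 1)

v_5(a) = 3 ≥ 1, so the series converges in ℤ_5 to 1/(1 − a) = 1/(1 − (-11750)) = 1/11751. Expand this rational in ℤ_5: compute digits iteratively via d_i = x_i mod 5, x_{i+1} = (x_i − d_i)/5. The first 6 digits are (1, 0, 0, 1, 1, 1).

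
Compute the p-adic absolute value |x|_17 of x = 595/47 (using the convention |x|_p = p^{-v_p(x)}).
|595/47|_17 = 1/17

Step 1 — compute v_17(x) by factoring powers of 17 out of the numerator and denominator: v_17(595/47) = 1. Step 2 — apply |x|_p = p^{-v_p(x)} = 17^{-1} = 1/17.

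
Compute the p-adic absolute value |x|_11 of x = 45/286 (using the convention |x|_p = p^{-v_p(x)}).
|45/286|_11 = 11

Step 1 — compute v_11(x) by factoring powers of 11 out of the numerator and denominator: v_11(45/286) = -1. Step 2 — apply |x|_p = p^{-v_p(x)} = 11^{1} = 11.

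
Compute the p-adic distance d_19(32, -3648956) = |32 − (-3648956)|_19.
d_19(32, -3648956) = 1/130321

Step 1 — x − y = 32 − (-3648956) = 3648988. Step 2 — v_19(3648988) = 4 (factor: 3648988 = (19^4 · 28); the sign does not affect v_p). Step 3 — |x − y|_19 = 19^{-4} = 1/130321.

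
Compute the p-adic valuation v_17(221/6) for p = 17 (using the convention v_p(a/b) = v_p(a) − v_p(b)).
v_17(221/6) = 1

Factor powers of 17 from the numerator and denominator of the reduced fraction: 221 = 17^1 · 13 and 6 = 17^0 · 6. Apply v_p(a/b) = v_p(a) − v_p(b): v_17(221/6) = 1 − 0 = 1.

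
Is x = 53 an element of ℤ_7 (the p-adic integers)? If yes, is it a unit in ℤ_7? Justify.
x ∈ ℤ_7^× (unit); v_7(x) = 0

ℤ_7 = {x ∈ ℚ_7 : v_7(x) ≥ 0} and ℤ_7^× = {x ∈ ℤ_7 : v_7(x) = 0}. Here v_7(53) = v_7(num) − v_7(den) = 0; compare against these criteria.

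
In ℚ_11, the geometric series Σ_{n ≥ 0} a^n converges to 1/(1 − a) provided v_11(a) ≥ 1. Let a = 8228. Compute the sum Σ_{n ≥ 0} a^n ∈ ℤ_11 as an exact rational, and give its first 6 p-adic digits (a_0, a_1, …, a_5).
Σ a^n = 1/(1 − a) = -1/8227;  first 6 digits = (1, 0, 2, 6, 4, 2)

v_11(a) = 2 ≥ 1, so the series converges in ℤ_11 to 1/(1 − a) = 1/(1 − 8228) = -1/8227. Expand this rational in ℤ_11: compute digits iteratively via d_i = x_i mod 11, x_{i+1} = (x_i − d_i)/11. The first 6 digits are (1, 0, 2, 6, 4, 2).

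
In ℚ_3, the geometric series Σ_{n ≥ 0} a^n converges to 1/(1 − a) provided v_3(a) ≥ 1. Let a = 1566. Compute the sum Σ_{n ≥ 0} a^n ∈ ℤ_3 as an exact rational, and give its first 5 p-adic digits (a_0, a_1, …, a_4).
Σ a^n = 1/(1 − a) = -1/1565;  first 5 digits = (1, 0, 0, 1, 1)

v_3(a) = 3 ≥ 1, so the series converges in ℤ_3 to 1/(1 − a) = 1/(1 − 1566) = -1/1565. Expand this rational in ℤ_3: compute digits iteratively via d_i = x_i mod 3, x_{i+1} = (x_i − d_i)/3. The first 5 digits are (1, 0, 0, 1, 1).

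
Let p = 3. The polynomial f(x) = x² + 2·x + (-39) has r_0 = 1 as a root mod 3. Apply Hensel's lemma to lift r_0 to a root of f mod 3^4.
r_3 = 10 (mod 81)

Hensel: r_{i+1} = r_i − f(r_i)·(f′(r_i))^{-1} mod 3^{i+2}, f′(x) = 2x + 2. Iterate:
  r_0 = 1 (mod 3)
  r_1 = 1 (mod 9)
  r_2 = 10 (mod 27)
  r_3 = 10 (mod 81)
Final: r = 10 satisfies f(r) ≡ 0 mod 3^4.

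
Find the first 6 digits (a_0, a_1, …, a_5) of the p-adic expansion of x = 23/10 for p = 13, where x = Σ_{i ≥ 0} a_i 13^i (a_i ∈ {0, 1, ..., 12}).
(a_0, …, a_5) = (1, 4, 1, 9, 11, 3)

v_13(23/10) = 0 (numerator and denominator both coprime to 13), so x ∈ ℤ_13^×. Compute digits iteratively via a_i = x_i mod 13, x_{i+1} = (x_i − a_i)/13, with x_0 = x:
  x_0 = 23/10;  a_0 = 1;  x_1 = (x_0 − 1)/13 = 1/10
  x_1 = 1/10;  a_1 = 4;  x_2 = (x_1 − 4)/13 = -3/10
  x_2 = -3/10;  a_2 = 1;  x_3 = (x_2 − 1)/13 = -1/10
  x_3 = -1/10;  a_3 = 9;  x_4 = (x_3 − 9)/13 = -7/10
  x_4 = -7/10;  a_4 = 11;  x_5 = (x_4 − 11)/13 = -9/10
  x_5 = -9/10;  a_5 = 3;  x_6 = (x_5 − 3)/13 = -3/10
Digits: (1, 4, 1, 9, 11, 3).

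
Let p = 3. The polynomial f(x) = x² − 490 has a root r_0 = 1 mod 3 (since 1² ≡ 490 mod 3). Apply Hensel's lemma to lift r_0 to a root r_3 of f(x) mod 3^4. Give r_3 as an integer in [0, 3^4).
r_3 = 79 (mod 81)

Hensel's recurrence: r_{i+1} = r_i − f(r_i)·(f′(r_i))^{-1} mod 3^{i+2}, with f′(x) = 2x. Iterate:
  r_0 = 1 (mod 3)
  r_1 = 7 (mod 9)
  r_2 = 25 (mod 27)
  r_3 = 79 (mod 81)
Final: r_3 = 79, and one checks f(r_3) ≡ 0 mod 3^4.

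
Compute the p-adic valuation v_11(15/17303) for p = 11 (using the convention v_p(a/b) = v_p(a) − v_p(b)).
v_11(15/17303) = -3

Factor powers of 11 from the numerator and denominator of the reduced fraction: 15 = 11^0 · 15 and 17303 = 11^3 · 13. Apply v_p(a/b) = v_p(a) − v_p(b): v_11(15/17303) = 0 − 3 = -3.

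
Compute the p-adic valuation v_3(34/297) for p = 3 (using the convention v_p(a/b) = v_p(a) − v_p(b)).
v_3(34/297) = -3

Factor powers of 3 from the numerator and denominator of the reduced fraction: 34 = 3^0 · 34 and 297 = 3^3 · 11. Apply v_p(a/b) = v_p(a) − v_p(b): v_3(34/297) = 0 − 3 = -3.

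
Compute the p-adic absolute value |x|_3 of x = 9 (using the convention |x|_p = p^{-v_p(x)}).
|9|_3 = 1/9

Step 1 — compute v_3(x) by factoring powers of 3 out of the numerator and denominator: v_3(9) = 2. Step 2 — apply |x|_p = p^{-v_p(x)} = 3^{-2} = 1/9.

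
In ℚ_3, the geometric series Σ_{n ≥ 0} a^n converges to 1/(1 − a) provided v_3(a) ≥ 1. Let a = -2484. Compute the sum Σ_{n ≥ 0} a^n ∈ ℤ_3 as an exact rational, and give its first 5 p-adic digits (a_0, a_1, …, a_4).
Σ a^n = 1/(1 − a) = 1/2485;  first 5 digits = (1, 0, 0, 1, 2)

v_3(a) = 3 ≥ 1, so the series converges in ℤ_3 to 1/(1 − a) = 1/(1 − (-2484)) = 1/2485. Expand this rational in ℤ_3: compute digits iteratively via d_i = x_i mod 3, x_{i+1} = (x_i − d_i)/3. The first 5 digits are (1, 0, 0, 1, 2).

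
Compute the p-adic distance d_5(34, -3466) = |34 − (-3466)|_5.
d_5(34, -3466) = 1/125

Step 1 — x − y = 34 − (-3466) = 3500. Step 2 — v_5(3500) = 3 (factor: 3500 = (5^3 · 28); the sign does not affect v_p). Step 3 — |x − y|_5 = 5^{-3} = 1/125.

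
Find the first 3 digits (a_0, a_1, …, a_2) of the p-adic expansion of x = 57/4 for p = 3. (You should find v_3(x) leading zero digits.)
(a_0, …, a_2) = (0, 1, 2)

v_3(57/4) = 1, so a_0 = ... = a_0 = 0. Factor out: x = 3^1 · u with u = 19/4 a unit in ℤ_3. Expand u iteratively via a_{v+i} = u_i mod 3, u_{i+1} = (u_i − a_{v+i})/3:
  u_0 = 19/4;  a_1 = 1;  u_1 = (u_0 − 1)/3 = 5/4
  u_1 = 5/4;  a_2 = 2;  u_2 = (u_1 − 2)/3 = -1/4
Digits: (0, 1, 2).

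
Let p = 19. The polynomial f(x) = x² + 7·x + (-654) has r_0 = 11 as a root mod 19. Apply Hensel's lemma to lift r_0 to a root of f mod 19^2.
r_1 = 201 (mod 361)

Hensel: r_{i+1} = r_i − f(r_i)·(f′(r_i))^{-1} mod 19^{i+2}, f′(x) = 2x + 7. Iterate:
  r_0 = 11 (mod 19)
  r_1 = 201 (mod 361)
Final: r = 201 satisfies f(r) ≡ 0 mod 19^2.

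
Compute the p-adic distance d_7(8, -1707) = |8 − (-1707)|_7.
d_7(8, -1707) = 1/343

Step 1 — x − y = 8 − (-1707) = 1715. Step 2 — v_7(1715) = 3 (factor: 1715 = (7^3 · 5); the sign does not affect v_p). Step 3 — |x − y|_7 = 7^{-3} = 1/343.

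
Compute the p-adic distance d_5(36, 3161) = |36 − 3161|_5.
d_5(36, 3161) = 1/3125

Step 1 — x − y = 36 − 3161 = -3125. Step 2 — v_5(-3125) = 5 (factor: -3125 = −(5^5 · 1); the sign does not affect v_p). Step 3 — |x − y|_5 = 5^{-5} = 1/3125.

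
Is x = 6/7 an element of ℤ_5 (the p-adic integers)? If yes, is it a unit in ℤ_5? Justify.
x ∈ ℤ_5^× (unit); v_5(x) = 0

ℤ_5 = {x ∈ ℚ_5 : v_5(x) ≥ 0} and ℤ_5^× = {x ∈ ℤ_5 : v_5(x) = 0}. Here v_5(6/7) = v_5(num) − v_5(den) = 0; compare against these criteria.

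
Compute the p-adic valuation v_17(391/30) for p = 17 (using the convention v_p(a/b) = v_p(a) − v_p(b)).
v_17(391/30) = 1

Factor powers of 17 from the numerator and denominator of the reduced fraction: 391 = 17^1 · 23 and 30 = 17^0 · 30. Apply v_p(a/b) = v_p(a) − v_p(b): v_17(391/30) = 1 − 0 = 1.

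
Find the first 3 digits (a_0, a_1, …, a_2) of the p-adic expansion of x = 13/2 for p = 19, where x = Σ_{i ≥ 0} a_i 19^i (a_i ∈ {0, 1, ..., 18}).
(a_0, …, a_2) = (16, 9, 9)

v_19(13/2) = 0 (numerator and denominator both coprime to 19), so x ∈ ℤ_19^×. Compute digits iteratively via a_i = x_i mod 19, x_{i+1} = (x_i − a_i)/19, with x_0 = x:
  x_0 = 13/2;  a_0 = 16;  x_1 = (x_0 − 16)/19 = -1/2
  x_1 = -1/2;  a_1 = 9;  x_2 = (x_1 − 9)/19 = -1/2
  x_2 = -1/2;  a_2 = 9;  x_3 = (x_2 − 9)/19 = -1/2
Digits: (16, 9, 9).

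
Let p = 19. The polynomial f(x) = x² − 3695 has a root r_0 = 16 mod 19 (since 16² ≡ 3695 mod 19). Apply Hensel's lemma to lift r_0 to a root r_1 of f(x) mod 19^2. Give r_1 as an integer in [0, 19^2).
r_1 = 225 (mod 361)

Hensel's recurrence: r_{i+1} = r_i − f(r_i)·(f′(r_i))^{-1} mod 19^{i+2}, with f′(x) = 2x. Iterate:
  r_0 = 16 (mod 19)
  r_1 = 225 (mod 361)
Final: r_1 = 225, and one checks f(r_1) ≡ 0 mod 19^2.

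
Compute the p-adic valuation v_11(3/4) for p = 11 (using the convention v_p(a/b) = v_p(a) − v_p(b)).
v_11(3/4) = 0

Factor powers of 11 from the numerator and denominator of the reduced fraction: 3 = 11^0 · 3 and 4 = 11^0 · 4. Apply v_p(a/b) = v_p(a) − v_p(b): v_11(3/4) = 0 − 0 = 0.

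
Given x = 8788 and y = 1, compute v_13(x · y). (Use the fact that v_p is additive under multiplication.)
v_13(8788) = 3

v_p(x) = 3 (factor: 8788 = 13^3 · 4); v_p(y) = 0 (factor: 1 = 13^0 · 1). Additivity: v_p(xy) = v_p(x) + v_p(y) = 3 + 0 = 3. (Direct check: xy = 8788 = 13^3 · (4).)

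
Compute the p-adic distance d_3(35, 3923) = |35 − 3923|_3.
d_3(35, 3923) = 1/243

Step 1 — x − y = 35 − 3923 = -3888. Step 2 — v_3(-3888) = 5 (factor: -3888 = −(3^5 · 16); the sign does not affect v_p). Step 3 — |x − y|_3 = 3^{-5} = 1/243.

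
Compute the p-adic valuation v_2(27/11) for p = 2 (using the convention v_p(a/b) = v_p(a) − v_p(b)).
v_2(27/11) = 0

Factor powers of 2 from the numerator and denominator of the reduced fraction: 27 = 2^0 · 27 and 11 = 2^0 · 11. Apply v_p(a/b) = v_p(a) − v_p(b): v_2(27/11) = 0 − 0 = 0.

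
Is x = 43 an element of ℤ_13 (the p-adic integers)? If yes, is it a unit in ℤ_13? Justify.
x ∈ ℤ_13^× (unit); v_13(x) = 0

ℤ_13 = {x ∈ ℚ_13 : v_13(x) ≥ 0} and ℤ_13^× = {x ∈ ℤ_13 : v_13(x) = 0}. Here v_13(43) = v_13(num) − v_13(den) = 0; compare against these criteria.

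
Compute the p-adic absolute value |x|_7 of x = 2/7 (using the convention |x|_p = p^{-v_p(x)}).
|2/7|_7 = 7

Step 1 — compute v_7(x) by factoring powers of 7 out of the numerator and denominator: v_7(2/7) = -1. Step 2 — apply |x|_p = p^{-v_p(x)} = 7^{1} = 7.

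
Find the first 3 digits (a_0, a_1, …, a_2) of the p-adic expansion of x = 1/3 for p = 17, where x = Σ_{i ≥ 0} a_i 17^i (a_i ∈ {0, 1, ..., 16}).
(a_0, …, a_2) = (6, 11, 5)

v_17(1/3) = 0 (numerator and denominator both coprime to 17), so x ∈ ℤ_17^×. Compute digits iteratively via a_i = x_i mod 17, x_{i+1} = (x_i − a_i)/17, with x_0 = x:
  x_0 = 1/3;  a_0 = 6;  x_1 = (x_0 − 6)/17 = -1/3
  x_1 = -1/3;  a_1 = 11;  x_2 = (x_1 − 11)/17 = -2/3
  x_2 = -2/3;  a_2 = 5;  x_3 = (x_2 − 5)/17 = -1/3
Digits: (6, 11, 5).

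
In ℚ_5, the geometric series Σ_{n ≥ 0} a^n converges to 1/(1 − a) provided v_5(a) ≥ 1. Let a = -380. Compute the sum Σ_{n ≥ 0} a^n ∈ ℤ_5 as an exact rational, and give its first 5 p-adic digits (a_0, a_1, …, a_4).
Σ a^n = 1/(1 − a) = 1/381;  first 5 digits = (1, 4, 0, 1, 1)

v_5(a) = 1 ≥ 1, so the series converges in ℤ_5 to 1/(1 − a) = 1/(1 − (-380)) = 1/381. Expand this rational in ℤ_5: compute digits iteratively via d_i = x_i mod 5, x_{i+1} = (x_i − d_i)/5. The first 5 digits are (1, 4, 0, 1, 1).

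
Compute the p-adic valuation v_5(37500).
v_5(37500) = 5

v_5(n) is the largest exponent k such that 5^k divides n. Factor out: 37500 = 5^5 · 12. (Sign doesn't affect v_p.) So v_5(37500) = 5.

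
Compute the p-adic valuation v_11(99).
v_11(99) = 1

v_11(n) is the largest exponent k such that 11^k divides n. Factor out: 99 = 11^1 · 9. (Sign doesn't affect v_p.) So v_11(99) = 1.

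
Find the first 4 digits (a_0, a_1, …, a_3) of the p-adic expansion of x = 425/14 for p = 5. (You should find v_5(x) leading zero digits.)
(a_0, …, a_3) = (0, 0, 3, 0)

v_5(425/14) = 2, so a_0 = ... = a_1 = 0. Factor out: x = 5^2 · u with u = 17/14 a unit in ℤ_5. Expand u iteratively via a_{v+i} = u_i mod 5, u_{i+1} = (u_i − a_{v+i})/5:
  u_0 = 17/14;  a_2 = 3;  u_1 = (u_0 − 3)/5 = -5/14
  u_1 = -5/14;  a_3 = 0;  u_2 = (u_1 − 0)/5 = -1/14
Digits: (0, 0, 3, 0).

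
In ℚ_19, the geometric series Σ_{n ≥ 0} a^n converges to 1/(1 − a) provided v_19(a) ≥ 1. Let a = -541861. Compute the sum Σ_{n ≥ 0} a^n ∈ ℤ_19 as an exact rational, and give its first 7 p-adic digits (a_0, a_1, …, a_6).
Σ a^n = 1/(1 − a) = 1/541862;  first 7 digits = (1, 0, 0, 16, 14, 18, 8)

v_19(a) = 3 ≥ 1, so the series converges in ℤ_19 to 1/(1 − a) = 1/(1 − (-541861)) = 1/541862. Expand this rational in ℤ_19: compute digits iteratively via d_i = x_i mod 19, x_{i+1} = (x_i − d_i)/19. The first 7 digits are (1, 0, 0, 16, 14, 18, 8).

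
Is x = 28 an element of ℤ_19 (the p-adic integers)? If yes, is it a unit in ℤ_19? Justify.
x ∈ ℤ_19^× (unit); v_19(x) = 0

ℤ_19 = {x ∈ ℚ_19 : v_19(x) ≥ 0} and ℤ_19^× = {x ∈ ℤ_19 : v_19(x) = 0}. Here v_19(28) = v_19(num) − v_19(den) = 0; compare against these criteria.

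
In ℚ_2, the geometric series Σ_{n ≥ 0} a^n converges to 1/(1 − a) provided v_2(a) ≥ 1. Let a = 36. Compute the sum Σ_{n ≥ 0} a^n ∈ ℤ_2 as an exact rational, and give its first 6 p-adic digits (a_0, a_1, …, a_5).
Σ a^n = 1/(1 − a) = -1/35;  first 6 digits = (1, 0, 1, 0, 1, 1)

v_2(a) = 2 ≥ 1, so the series converges in ℤ_2 to 1/(1 − a) = 1/(1 − 36) = -1/35. Expand this rational in ℤ_2: compute digits iteratively via d_i = x_i mod 2, x_{i+1} = (x_i − d_i)/2. The first 6 digits are (1, 0, 1, 0, 1, 1).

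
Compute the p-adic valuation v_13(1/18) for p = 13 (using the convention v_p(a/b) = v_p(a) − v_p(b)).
v_13(1/18) = 0

Factor powers of 13 from the numerator and denominator of the reduced fraction: 1 = 13^0 · 1 and 18 = 13^0 · 18. Apply v_p(a/b) = v_p(a) − v_p(b): v_13(1/18) = 0 − 0 = 0.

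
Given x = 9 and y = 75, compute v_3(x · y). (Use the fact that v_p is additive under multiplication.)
v_3(675) = 3

v_p(x) = 2 (factor: 9 = 3^2 · 1); v_p(y) = 1 (factor: 75 = 3^1 · 25). Additivity: v_p(xy) = v_p(x) + v_p(y) = 2 + 1 = 3. (Direct check: xy = 675 = 3^3 · (25).)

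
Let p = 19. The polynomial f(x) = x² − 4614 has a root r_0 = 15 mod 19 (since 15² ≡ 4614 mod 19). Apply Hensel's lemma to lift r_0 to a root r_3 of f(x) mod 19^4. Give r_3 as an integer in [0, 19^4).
r_3 = 33265 (mod 130321)

Hensel's recurrence: r_{i+1} = r_i − f(r_i)·(f′(r_i))^{-1} mod 19^{i+2}, with f′(x) = 2x. Iterate:
  r_0 = 15 (mod 19)
  r_1 = 53 (mod 361)
  r_2 = 5829 (mod 6859)
  r_3 = 33265 (mod 130321)
Final: r_3 = 33265, and one checks f(r_3) ≡ 0 mod 19^4.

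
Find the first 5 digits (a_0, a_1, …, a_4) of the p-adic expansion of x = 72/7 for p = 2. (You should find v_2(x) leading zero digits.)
(a_0, …, a_4) = (0, 0, 0, 1, 1)

v_2(72/7) = 3, so a_0 = ... = a_2 = 0. Factor out: x = 2^3 · u with u = 9/7 a unit in ℤ_2. Expand u iteratively via a_{v+i} = u_i mod 2, u_{i+1} = (u_i − a_{v+i})/2:
  u_0 = 9/7;  a_3 = 1;  u_1 = (u_0 − 1)/2 = 1/7
  u_1 = 1/7;  a_4 = 1;  u_2 = (u_1 − 1)/2 = -3/7
Digits: (0, 0, 0, 1, 1).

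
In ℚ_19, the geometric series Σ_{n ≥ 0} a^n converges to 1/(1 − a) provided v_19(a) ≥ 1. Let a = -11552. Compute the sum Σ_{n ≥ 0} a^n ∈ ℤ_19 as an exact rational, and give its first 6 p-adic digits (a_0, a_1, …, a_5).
Σ a^n = 1/(1 − a) = 1/11553;  first 6 digits = (1, 0, 6, 17, 16, 15)

v_19(a) = 2 ≥ 1, so the series converges in ℤ_19 to 1/(1 − a) = 1/(1 − (-11552)) = 1/11553. Expand this rational in ℤ_19: compute digits iteratively via d_i = x_i mod 19, x_{i+1} = (x_i − d_i)/19. The first 6 digits are (1, 0, 6, 17, 16, 15).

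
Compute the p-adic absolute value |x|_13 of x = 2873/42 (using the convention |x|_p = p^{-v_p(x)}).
|2873/42|_13 = 1/169

Step 1 — compute v_13(x) by factoring powers of 13 out of the numerator and denominator: v_13(2873/42) = 2. Step 2 — apply |x|_p = p^{-v_p(x)} = 13^{-2} = 1/169.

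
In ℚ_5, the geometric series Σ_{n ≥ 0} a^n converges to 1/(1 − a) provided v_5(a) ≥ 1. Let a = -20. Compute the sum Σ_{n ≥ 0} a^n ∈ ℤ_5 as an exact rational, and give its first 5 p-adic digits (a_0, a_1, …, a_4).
Σ a^n = 1/(1 − a) = 1/21;  first 5 digits = (1, 1, 0, 4, 3)

v_5(a) = 1 ≥ 1, so the series converges in ℤ_5 to 1/(1 − a) = 1/(1 − (-20)) = 1/21. Expand this rational in ℤ_5: compute digits iteratively via d_i = x_i mod 5, x_{i+1} = (x_i − d_i)/5. The first 5 digits are (1, 1, 0, 4, 3).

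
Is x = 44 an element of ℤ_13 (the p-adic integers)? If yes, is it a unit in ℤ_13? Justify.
x ∈ ℤ_13^× (unit); v_13(x) = 0

ℤ_13 = {x ∈ ℚ_13 : v_13(x) ≥ 0} and ℤ_13^× = {x ∈ ℤ_13 : v_13(x) = 0}. Here v_13(44) = v_13(num) − v_13(den) = 0; compare against these criteria.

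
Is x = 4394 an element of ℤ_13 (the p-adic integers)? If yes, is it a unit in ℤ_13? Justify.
x ∈ ℤ_13 but not a unit; v_13(x) = 3 > 0

ℤ_13 = {x ∈ ℚ_13 : v_13(x) ≥ 0} and ℤ_13^× = {x ∈ ℤ_13 : v_13(x) = 0}. Here v_13(4394) = v_13(num) − v_13(den) = 3; compare against these criteria.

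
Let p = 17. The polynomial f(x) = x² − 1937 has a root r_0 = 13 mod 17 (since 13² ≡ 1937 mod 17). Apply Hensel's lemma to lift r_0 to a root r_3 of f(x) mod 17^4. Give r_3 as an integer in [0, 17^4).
r_3 = 54702 (mod 83521)

Hensel's recurrence: r_{i+1} = r_i − f(r_i)·(f′(r_i))^{-1} mod 17^{i+2}, with f′(x) = 2x. Iterate:
  r_0 = 13 (mod 17)
  r_1 = 81 (mod 289)
  r_2 = 659 (mod 4913)
  r_3 = 54702 (mod 83521)
Final: r_3 = 54702, and one checks f(r_3) ≡ 0 mod 17^4.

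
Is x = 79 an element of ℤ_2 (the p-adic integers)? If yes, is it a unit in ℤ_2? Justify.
x ∈ ℤ_2^× (unit); v_2(x) = 0

ℤ_2 = {x ∈ ℚ_2 : v_2(x) ≥ 0} and ℤ_2^× = {x ∈ ℤ_2 : v_2(x) = 0}. Here v_2(79) = v_2(num) − v_2(den) = 0; compare against these criteria.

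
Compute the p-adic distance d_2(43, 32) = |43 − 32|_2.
d_2(43, 32) = 1

Step 1 — x − y = 43 − 32 = 11. Step 2 — v_2(11) = 0 (factor: 11 = (2^0 · 11); the sign does not affect v_p). Step 3 — |x − y|_2 = 2^{0} = 1.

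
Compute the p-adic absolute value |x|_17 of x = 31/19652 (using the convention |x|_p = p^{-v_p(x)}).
|31/19652|_17 = 4913

Step 1 — compute v_17(x) by factoring powers of 17 out of the numerator and denominator: v_17(31/19652) = -3. Step 2 — apply |x|_p = p^{-v_p(x)} = 17^{3} = 4913.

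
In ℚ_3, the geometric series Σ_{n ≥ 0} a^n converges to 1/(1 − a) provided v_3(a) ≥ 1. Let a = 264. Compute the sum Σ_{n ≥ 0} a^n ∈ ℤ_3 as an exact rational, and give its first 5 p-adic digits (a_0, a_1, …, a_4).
Σ a^n = 1/(1 − a) = -1/263;  first 5 digits = (1, 1, 0, 0, 1)

v_3(a) = 1 ≥ 1, so the series converges in ℤ_3 to 1/(1 − a) = 1/(1 − 264) = -1/263. Expand this rational in ℤ_3: compute digits iteratively via d_i = x_i mod 3, x_{i+1} = (x_i − d_i)/3. The first 5 digits are (1, 1, 0, 0, 1).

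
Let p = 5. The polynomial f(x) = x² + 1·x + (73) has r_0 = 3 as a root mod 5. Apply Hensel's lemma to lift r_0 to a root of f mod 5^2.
r_1 = 23 (mod 25)

Hensel: r_{i+1} = r_i − f(r_i)·(f′(r_i))^{-1} mod 5^{i+2}, f′(x) = 2x + 1. Iterate:
  r_0 = 3 (mod 5)
  r_1 = 23 (mod 25)
Final: r = 23 satisfies f(r) ≡ 0 mod 5^2.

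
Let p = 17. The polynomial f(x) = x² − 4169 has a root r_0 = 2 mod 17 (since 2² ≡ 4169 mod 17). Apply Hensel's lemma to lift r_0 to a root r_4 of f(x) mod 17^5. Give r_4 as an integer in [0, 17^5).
r_4 = 1127204 (mod 1419857)

Hensel's recurrence: r_{i+1} = r_i − f(r_i)·(f′(r_i))^{-1} mod 17^{i+2}, with f′(x) = 2x. Iterate:
  r_0 = 2 (mod 17)
  r_1 = 104 (mod 289)
  r_2 = 2127 (mod 4913)
  r_3 = 41431 (mod 83521)
  r_4 = 1127204 (mod 1419857)
Final: r_4 = 1127204, and one checks f(r_4) ≡ 0 mod 17^5.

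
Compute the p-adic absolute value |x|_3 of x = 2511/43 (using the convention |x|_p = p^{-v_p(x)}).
|2511/43|_3 = 1/81

Step 1 — compute v_3(x) by factoring powers of 3 out of the numerator and denominator: v_3(2511/43) = 4. Step 2 — apply |x|_p = p^{-v_p(x)} = 3^{-4} = 1/81.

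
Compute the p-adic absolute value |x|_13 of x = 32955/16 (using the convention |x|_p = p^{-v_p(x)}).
|32955/16|_13 = 1/2197

Step 1 — compute v_13(x) by factoring powers of 13 out of the numerator and denominator: v_13(32955/16) = 3. Step 2 — apply |x|_p = p^{-v_p(x)} = 13^{-3} = 1/2197.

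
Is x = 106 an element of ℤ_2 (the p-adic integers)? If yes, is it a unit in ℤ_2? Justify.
x ∈ ℤ_2 but not a unit; v_2(x) = 1 > 0

ℤ_2 = {x ∈ ℚ_2 : v_2(x) ≥ 0} and ℤ_2^× = {x ∈ ℤ_2 : v_2(x) = 0}. Here v_2(106) = v_2(num) − v_2(den) = 1; compare against these criteria.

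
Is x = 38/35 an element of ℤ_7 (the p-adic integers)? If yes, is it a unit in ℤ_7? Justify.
x ∉ ℤ_7 (v_7(x) = -1 < 0)

ℤ_7 = {x ∈ ℚ_7 : v_7(x) ≥ 0} and ℤ_7^× = {x ∈ ℤ_7 : v_7(x) = 0}. Here v_7(38/35) = v_7(num) − v_7(den) = -1; compare against these criteria.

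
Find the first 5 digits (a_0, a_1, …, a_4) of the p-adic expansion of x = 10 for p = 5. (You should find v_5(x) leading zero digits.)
(a_0, …, a_4) = (0, 2, 0, 0, 0)

v_5(10) = 1, so a_0 = ... = a_0 = 0. Factor out: x = 5^1 · u with u = 2 a unit in ℤ_5. Expand u iteratively via a_{v+i} = u_i mod 5, u_{i+1} = (u_i − a_{v+i})/5:
  u_0 = 2;  a_1 = 2;  u_1 = (u_0 − 2)/5 = 0
  u_1 = 0;  a_2 = 0;  u_2 = (u_1 − 0)/5 = 0
  u_2 = 0;  a_3 = 0;  u_3 = (u_2 − 0)/5 = 0
  u_3 = 0;  a_4 = 0;  u_4 = (u_3 − 0)/5 = 0
Digits: (0, 2, 0, 0, 0).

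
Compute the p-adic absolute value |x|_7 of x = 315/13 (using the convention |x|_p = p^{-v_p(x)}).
|315/13|_7 = 1/7

Step 1 — compute v_7(x) by factoring powers of 7 out of the numerator and denominator: v_7(315/13) = 1. Step 2 — apply |x|_p = p^{-v_p(x)} = 7^{-1} = 1/7.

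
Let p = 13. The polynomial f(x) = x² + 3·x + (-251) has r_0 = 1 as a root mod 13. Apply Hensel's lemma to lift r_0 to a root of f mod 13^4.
r_3 = 10934 (mod 28561)

Hensel: r_{i+1} = r_i − f(r_i)·(f′(r_i))^{-1} mod 13^{i+2}, f′(x) = 2x + 3. Iterate:
  r_0 = 1 (mod 13)
  r_1 = 118 (mod 169)
  r_2 = 2146 (mod 2197)
  r_3 = 10934 (mod 28561)
Final: r = 10934 satisfies f(r) ≡ 0 mod 13^4.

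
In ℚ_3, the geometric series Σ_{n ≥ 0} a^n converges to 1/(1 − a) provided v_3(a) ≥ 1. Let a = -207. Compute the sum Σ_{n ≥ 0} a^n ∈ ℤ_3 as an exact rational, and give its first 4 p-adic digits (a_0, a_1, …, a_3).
Σ a^n = 1/(1 − a) = 1/208;  first 4 digits = (1, 0, 1, 1)

v_3(a) = 2 ≥ 1, so the series converges in ℤ_3 to 1/(1 − a) = 1/(1 − (-207)) = 1/208. Expand this rational in ℤ_3: compute digits iteratively via d_i = x_i mod 3, x_{i+1} = (x_i − d_i)/3. The first 4 digits are (1, 0, 1, 1).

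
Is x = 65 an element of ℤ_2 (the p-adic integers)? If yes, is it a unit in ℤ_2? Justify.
x ∈ ℤ_2^× (unit); v_2(x) = 0

ℤ_2 = {x ∈ ℚ_2 : v_2(x) ≥ 0} and ℤ_2^× = {x ∈ ℤ_2 : v_2(x) = 0}. Here v_2(65) = v_2(num) − v_2(den) = 0; compare against these criteria.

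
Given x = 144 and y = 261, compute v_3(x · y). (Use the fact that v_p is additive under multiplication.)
v_3(37584) = 4

v_p(x) = 2 (factor: 144 = 3^2 · 16); v_p(y) = 2 (factor: 261 = 3^2 · 29). Additivity: v_p(xy) = v_p(x) + v_p(y) = 2 + 2 = 4. (Direct check: xy = 37584 = 3^4 · (464).)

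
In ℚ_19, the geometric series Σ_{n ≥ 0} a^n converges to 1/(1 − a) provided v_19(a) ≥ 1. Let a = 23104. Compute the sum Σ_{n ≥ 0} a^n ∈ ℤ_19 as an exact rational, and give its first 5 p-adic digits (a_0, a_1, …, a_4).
Σ a^n = 1/(1 − a) = -1/23103;  first 5 digits = (1, 0, 7, 3, 11)

v_19(a) = 2 ≥ 1, so the series converges in ℤ_19 to 1/(1 − a) = 1/(1 − 23104) = -1/23103. Expand this rational in ℤ_19: compute digits iteratively via d_i = x_i mod 19, x_{i+1} = (x_i − d_i)/19. The first 5 digits are (1, 0, 7, 3, 11).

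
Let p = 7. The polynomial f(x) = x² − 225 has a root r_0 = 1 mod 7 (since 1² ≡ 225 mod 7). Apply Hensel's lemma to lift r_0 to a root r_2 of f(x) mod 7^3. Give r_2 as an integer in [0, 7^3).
r_2 = 15 (mod 343)

Hensel's recurrence: r_{i+1} = r_i − f(r_i)·(f′(r_i))^{-1} mod 7^{i+2}, with f′(x) = 2x. Iterate:
  r_0 = 1 (mod 7)
  r_1 = 15 (mod 49)
  r_2 = 15 (mod 343)
Final: r_2 = 15, and one checks f(r_2) ≡ 0 mod 7^3.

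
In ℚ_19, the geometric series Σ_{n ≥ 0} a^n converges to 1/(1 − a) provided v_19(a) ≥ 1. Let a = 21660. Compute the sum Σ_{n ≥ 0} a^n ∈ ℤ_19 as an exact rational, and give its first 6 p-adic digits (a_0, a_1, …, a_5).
Σ a^n = 1/(1 − a) = -1/21659;  first 6 digits = (1, 0, 3, 3, 9, 18)

v_19(a) = 2 ≥ 1, so the series converges in ℤ_19 to 1/(1 − a) = 1/(1 − 21660) = -1/21659. Expand this rational in ℤ_19: compute digits iteratively via d_i = x_i mod 19, x_{i+1} = (x_i − d_i)/19. The first 6 digits are (1, 0, 3, 3, 9, 18).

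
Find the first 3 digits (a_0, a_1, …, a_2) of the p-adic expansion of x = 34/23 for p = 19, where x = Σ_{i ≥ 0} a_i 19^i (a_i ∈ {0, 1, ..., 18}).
(a_0, …, a_2) = (18, 14, 5)

v_19(34/23) = 0 (numerator and denominator both coprime to 19), so x ∈ ℤ_19^×. Compute digits iteratively via a_i = x_i mod 19, x_{i+1} = (x_i − a_i)/19, with x_0 = x:
  x_0 = 34/23;  a_0 = 18;  x_1 = (x_0 − 18)/19 = -20/23
  x_1 = -20/23;  a_1 = 14;  x_2 = (x_1 − 14)/19 = -18/23
  x_2 = -18/23;  a_2 = 5;  x_3 = (x_2 − 5)/19 = -7/23
Digits: (18, 14, 5).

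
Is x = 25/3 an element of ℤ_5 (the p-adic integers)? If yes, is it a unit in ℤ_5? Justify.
x ∈ ℤ_5 but not a unit; v_5(x) = 2 > 0

ℤ_5 = {x ∈ ℚ_5 : v_5(x) ≥ 0} and ℤ_5^× = {x ∈ ℤ_5 : v_5(x) = 0}. Here v_5(25/3) = v_5(num) − v_5(den) = 2; compare against these criteria.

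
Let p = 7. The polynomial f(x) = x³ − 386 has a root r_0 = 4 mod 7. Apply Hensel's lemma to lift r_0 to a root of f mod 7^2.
r_1 = 25 (mod 49)

Hensel: r_{i+1} = r_i − f(r_i)/f′(r_i) mod 7^{i+2}, where f′(x) = 3x². Iterate:
  r_0 = 4 (mod 7)
  r_1 = 25 (mod 49)
Final: r = 25 with f(r) ≡ 0 mod 7^2.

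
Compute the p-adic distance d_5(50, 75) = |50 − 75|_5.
d_5(50, 75) = 1/25

Step 1 — x − y = 50 − 75 = -25. Step 2 — v_5(-25) = 2 (factor: -25 = −(5^2 · 1); the sign does not affect v_p). Step 3 — |x − y|_5 = 5^{-2} = 1/25.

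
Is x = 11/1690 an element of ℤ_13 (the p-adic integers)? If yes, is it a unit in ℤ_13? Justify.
x ∉ ℤ_13 (v_13(x) = -2 < 0)

ℤ_13 = {x ∈ ℚ_13 : v_13(x) ≥ 0} and ℤ_13^× = {x ∈ ℤ_13 : v_13(x) = 0}. Here v_13(11/1690) = v_13(num) − v_13(den) = -2; compare against these criteria.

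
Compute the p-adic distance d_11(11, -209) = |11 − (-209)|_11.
d_11(11, -209) = 1/11

Step 1 — x − y = 11 − (-209) = 220. Step 2 — v_11(220) = 1 (factor: 220 = (11^1 · 20); the sign does not affect v_p). Step 3 — |x − y|_11 = 11^{-1} = 1/11.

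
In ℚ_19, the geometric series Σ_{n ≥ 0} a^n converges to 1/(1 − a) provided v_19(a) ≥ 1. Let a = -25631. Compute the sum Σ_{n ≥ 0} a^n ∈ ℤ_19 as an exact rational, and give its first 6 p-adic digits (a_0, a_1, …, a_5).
Σ a^n = 1/(1 − a) = 1/25632;  first 6 digits = (1, 0, 5, 15, 5, 18)

v_19(a) = 2 ≥ 1, so the series converges in ℤ_19 to 1/(1 − a) = 1/(1 − (-25631)) = 1/25632. Expand this rational in ℤ_19: compute digits iteratively via d_i = x_i mod 19, x_{i+1} = (x_i − d_i)/19. The first 6 digits are (1, 0, 5, 15, 5, 18).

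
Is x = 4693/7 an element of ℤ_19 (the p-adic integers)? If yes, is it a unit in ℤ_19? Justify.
x ∈ ℤ_19 but not a unit; v_19(x) = 2 > 0

ℤ_19 = {x ∈ ℚ_19 : v_19(x) ≥ 0} and ℤ_19^× = {x ∈ ℤ_19 : v_19(x) = 0}. Here v_19(4693/7) = v_19(num) − v_19(den) = 2; compare against these criteria.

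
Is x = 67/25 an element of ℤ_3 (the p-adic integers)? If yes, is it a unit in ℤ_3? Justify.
x ∈ ℤ_3^× (unit); v_3(x) = 0

ℤ_3 = {x ∈ ℚ_3 : v_3(x) ≥ 0} and ℤ_3^× = {x ∈ ℤ_3 : v_3(x) = 0}. Here v_3(67/25) = v_3(num) − v_3(den) = 0; compare against these criteria.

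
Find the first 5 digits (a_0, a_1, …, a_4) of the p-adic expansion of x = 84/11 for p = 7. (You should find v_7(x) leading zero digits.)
(a_0, …, a_4) = (0, 3, 1, 3, 4)

v_7(84/11) = 1, so a_0 = ... = a_0 = 0. Factor out: x = 7^1 · u with u = 12/11 a unit in ℤ_7. Expand u iteratively via a_{v+i} = u_i mod 7, u_{i+1} = (u_i − a_{v+i})/7:
  u_0 = 12/11;  a_1 = 3;  u_1 = (u_0 − 3)/7 = -3/11
  u_1 = -3/11;  a_2 = 1;  u_2 = (u_1 − 1)/7 = -2/11
  u_2 = -2/11;  a_3 = 3;  u_3 = (u_2 − 3)/7 = -5/11
  u_3 = -5/11;  a_4 = 4;  u_4 = (u_3 − 4)/7 = -7/11
Digits: (0, 3, 1, 3, 4).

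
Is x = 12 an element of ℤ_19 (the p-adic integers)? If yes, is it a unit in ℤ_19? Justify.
x ∈ ℤ_19^× (unit); v_19(x) = 0

ℤ_19 = {x ∈ ℚ_19 : v_19(x) ≥ 0} and ℤ_19^× = {x ∈ ℤ_19 : v_19(x) = 0}. Here v_19(12) = v_19(num) − v_19(den) = 0; compare against these criteria.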